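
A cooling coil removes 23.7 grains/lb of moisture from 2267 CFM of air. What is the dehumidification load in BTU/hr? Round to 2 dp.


Q = 0.68 * 2267 * 23.7 = 36534.97 BTU/hr

36534.97 BTU/hr


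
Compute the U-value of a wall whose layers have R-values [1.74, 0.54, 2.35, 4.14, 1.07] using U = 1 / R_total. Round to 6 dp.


R_total = 1.74 + 0.54 + 2.35 + 4.14 + 1.07 = 9.84
U = 1/9.84 = 0.101626

0.101626


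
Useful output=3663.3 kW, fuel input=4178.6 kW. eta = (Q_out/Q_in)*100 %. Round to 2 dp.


eta = (3663.3/4178.6)*100 = 87.67 %

87.67 %


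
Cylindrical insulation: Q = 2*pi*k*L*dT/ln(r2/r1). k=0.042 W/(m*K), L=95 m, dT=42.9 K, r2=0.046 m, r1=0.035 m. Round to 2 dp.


Q = 2*pi*0.042*95*42.9/ln(0.046/0.035) = 3935.33 W

3935.33 W


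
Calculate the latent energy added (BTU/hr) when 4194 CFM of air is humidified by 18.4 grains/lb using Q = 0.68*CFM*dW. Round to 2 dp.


Q = 0.68 * 4194 * 18.4 = 52475.33 BTU/hr

52475.33 BTU/hr


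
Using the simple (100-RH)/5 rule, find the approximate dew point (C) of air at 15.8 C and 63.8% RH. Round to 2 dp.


Td = 15.8 - (100-63.8)/5 = 8.56 C

8.56 C


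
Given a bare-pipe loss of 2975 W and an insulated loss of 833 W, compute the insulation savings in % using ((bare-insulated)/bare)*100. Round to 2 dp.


Savings = ((2975-833)/2975)*100 = 72.00 %

72.00 %


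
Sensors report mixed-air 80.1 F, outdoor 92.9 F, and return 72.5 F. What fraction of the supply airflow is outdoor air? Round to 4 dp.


frac = (80.1 - 72.5) / (92.9 - 72.5) = 0.3725

0.3725


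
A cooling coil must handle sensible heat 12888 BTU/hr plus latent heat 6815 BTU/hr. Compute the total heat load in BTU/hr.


Qt = 12888 + 6815 = 19703 BTU/hr

19703 BTU/hr


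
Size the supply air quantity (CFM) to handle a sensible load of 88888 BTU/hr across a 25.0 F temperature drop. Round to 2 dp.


CFM = 88888 / (1.08 * 25.0) = 3292.15

3292.15 CFM


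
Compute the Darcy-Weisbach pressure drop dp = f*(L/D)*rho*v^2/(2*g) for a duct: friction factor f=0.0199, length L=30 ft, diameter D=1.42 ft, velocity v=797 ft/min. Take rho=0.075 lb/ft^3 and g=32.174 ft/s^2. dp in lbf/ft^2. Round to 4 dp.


v_fps = 797/60 = 13.2833 ft/s
dp = 0.0199*(30/1.42)*0.075*13.2833^2/(2*32.174) = 0.0865 lbf/ft^2

0.0865 lbf/ft^2


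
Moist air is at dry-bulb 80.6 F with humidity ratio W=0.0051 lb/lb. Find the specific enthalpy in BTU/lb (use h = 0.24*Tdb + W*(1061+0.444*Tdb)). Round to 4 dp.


h = 0.24*80.6 + 0.0051*(1061+0.444*80.6) = 24.9376 BTU/lb

24.9376 BTU/lb


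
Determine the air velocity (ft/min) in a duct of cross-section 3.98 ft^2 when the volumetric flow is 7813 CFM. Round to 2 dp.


V = 7813 / 3.98 = 1963.07 ft/min

1963.07 ft/min


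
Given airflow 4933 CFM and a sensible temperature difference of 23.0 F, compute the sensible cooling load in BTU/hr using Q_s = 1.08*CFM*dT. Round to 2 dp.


Q = 1.08 * 4933 * 23.0 = 122535.72 BTU/hr

122535.72 BTU/hr


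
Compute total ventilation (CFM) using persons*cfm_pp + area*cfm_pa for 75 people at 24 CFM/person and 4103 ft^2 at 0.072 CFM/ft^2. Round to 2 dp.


Total = 75*24 + 4103*0.072 = 2095.42 CFM

2095.42 CFM


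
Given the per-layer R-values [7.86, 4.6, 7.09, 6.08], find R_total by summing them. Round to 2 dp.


R_total = 7.86 + 4.6 + 7.09 + 6.08 = 25.63

25.63


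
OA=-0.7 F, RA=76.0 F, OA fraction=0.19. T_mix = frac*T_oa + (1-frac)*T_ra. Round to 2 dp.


T_mix = 0.19*(-0.7) + 0.81*76.0 = 61.43 F

61.43 F


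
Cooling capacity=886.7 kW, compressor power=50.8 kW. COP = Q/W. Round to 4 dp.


COP = 886.7 / 50.8 = 17.4547

17.4547


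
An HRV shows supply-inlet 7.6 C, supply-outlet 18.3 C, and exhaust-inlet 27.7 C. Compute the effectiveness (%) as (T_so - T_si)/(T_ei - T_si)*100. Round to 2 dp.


eff = (18.3-7.6)/(27.7-7.6)*100 = 53.23 %

53.23 %


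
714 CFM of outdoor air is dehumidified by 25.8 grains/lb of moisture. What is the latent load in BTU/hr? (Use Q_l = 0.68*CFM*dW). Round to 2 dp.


Q = 0.68 * 714 * 25.8 = 12526.42 BTU/hr

12526.42 BTU/hr


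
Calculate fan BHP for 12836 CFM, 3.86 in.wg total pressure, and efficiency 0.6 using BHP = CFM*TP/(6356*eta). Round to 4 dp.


BHP = 12836 * 3.86 / (6356 * 0.6) = 12.9922 hp

12.9922 hp


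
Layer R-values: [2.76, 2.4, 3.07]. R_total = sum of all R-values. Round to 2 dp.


R_total = 2.76 + 2.4 + 3.07 = 8.23

8.23


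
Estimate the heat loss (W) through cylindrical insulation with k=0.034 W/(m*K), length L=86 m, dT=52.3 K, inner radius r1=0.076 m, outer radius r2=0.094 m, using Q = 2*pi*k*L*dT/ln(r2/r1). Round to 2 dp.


Q = 2*pi*0.034*86*52.3/ln(0.094/0.076) = 4520.37 W

4520.37 W


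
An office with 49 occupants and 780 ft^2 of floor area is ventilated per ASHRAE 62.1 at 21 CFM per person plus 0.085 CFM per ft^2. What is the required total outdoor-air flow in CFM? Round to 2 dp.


Total = 49*21 + 780*0.085 = 1095.30 CFM

1095.30 CFM


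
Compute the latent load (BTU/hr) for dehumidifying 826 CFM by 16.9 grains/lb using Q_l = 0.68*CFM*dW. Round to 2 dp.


Q = 0.68 * 826 * 16.9 = 9492.39 BTU/hr

9492.39 BTU/hr


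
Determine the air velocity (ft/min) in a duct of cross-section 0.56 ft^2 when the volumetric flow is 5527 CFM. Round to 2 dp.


V = 5527 / 0.56 = 9869.64 ft/min

9869.64 ft/min


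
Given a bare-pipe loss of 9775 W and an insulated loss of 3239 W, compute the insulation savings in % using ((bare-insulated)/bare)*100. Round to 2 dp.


Savings = ((9775-3239)/9775)*100 = 66.86 %

66.86 %


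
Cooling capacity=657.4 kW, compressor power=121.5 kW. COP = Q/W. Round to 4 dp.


COP = 657.4 / 121.5 = 5.4107

5.4107


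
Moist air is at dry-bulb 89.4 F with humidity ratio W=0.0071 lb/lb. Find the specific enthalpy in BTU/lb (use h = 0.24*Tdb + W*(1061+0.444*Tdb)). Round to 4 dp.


h = 0.24*89.4 + 0.0071*(1061+0.444*89.4) = 29.2709 BTU/lb

29.2709 BTU/lb


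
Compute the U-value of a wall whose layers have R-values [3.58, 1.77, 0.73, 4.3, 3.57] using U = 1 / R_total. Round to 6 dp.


R_total = 3.58 + 1.77 + 0.73 + 4.3 + 3.57 = 13.95
U = 1/13.95 = 0.071685

0.071685


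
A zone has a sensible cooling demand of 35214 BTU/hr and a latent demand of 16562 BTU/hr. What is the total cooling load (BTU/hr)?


Qt = 35214 + 16562 = 51776 BTU/hr

51776 BTU/hr


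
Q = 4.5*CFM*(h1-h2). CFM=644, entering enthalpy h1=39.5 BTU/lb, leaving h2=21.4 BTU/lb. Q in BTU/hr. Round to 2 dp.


Q = 4.5 * 644 * (39.5 - 21.4) = 52453.80 BTU/hr

52453.80 BTU/hr


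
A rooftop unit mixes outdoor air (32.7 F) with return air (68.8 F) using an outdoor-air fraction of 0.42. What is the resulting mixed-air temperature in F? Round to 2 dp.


T_mix = 0.42*32.7 + 0.58*68.8 = 53.64 F

53.64 F


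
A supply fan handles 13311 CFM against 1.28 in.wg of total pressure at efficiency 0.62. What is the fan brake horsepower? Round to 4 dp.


BHP = 13311 * 1.28 / (6356 * 0.62) = 4.3236 hp

4.3236 hp


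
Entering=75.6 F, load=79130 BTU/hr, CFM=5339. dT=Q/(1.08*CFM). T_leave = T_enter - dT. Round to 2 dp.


dT = 79130/(1.08*5339) = 13.7233
T_leave = 75.6 - 13.7233 = 61.88 F

61.88 F


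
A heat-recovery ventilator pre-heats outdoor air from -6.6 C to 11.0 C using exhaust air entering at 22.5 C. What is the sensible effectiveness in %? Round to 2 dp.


eff = (11.0-(-6.6))/(22.5-(-6.6))*100 = 60.48 %

60.48 %


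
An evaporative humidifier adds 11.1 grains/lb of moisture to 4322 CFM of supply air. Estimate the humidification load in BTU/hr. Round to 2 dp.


Q = 0.68 * 4322 * 11.1 = 32622.46 BTU/hr

32622.46 BTU/hr


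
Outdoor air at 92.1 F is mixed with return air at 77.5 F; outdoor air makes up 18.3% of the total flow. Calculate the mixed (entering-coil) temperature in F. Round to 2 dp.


T_mix = 77.5 + (18.3/100)*(92.1-77.5) = 80.17 F

80.17 F


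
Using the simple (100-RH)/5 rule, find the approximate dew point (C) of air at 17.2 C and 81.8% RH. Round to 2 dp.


Td = 17.2 - (100-81.8)/5 = 13.56 C

13.56 C


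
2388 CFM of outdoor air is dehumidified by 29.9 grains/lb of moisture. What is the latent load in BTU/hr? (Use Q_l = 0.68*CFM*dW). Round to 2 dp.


Q = 0.68 * 2388 * 29.9 = 48552.82 BTU/hr

48552.82 BTU/hr


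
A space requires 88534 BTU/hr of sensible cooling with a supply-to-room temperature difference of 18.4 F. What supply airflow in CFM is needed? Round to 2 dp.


CFM = 88534 / (1.08 * 18.4) = 4455.21

4455.21 CFM


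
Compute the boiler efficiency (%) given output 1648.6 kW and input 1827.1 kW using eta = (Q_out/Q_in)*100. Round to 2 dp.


eta = (1648.6/1827.1)*100 = 90.23 %

90.23 %


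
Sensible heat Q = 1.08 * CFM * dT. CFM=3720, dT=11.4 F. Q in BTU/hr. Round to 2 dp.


Q = 1.08 * 3720 * 11.4 = 45800.64 BTU/hr

45800.64 BTU/hr


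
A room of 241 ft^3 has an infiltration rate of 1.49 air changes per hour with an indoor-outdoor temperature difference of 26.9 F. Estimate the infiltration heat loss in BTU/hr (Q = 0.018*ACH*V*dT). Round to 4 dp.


Q = 0.018 * 1.49 * 241 * 26.9 = 173.8714 BTU/hr

173.8714 BTU/hr


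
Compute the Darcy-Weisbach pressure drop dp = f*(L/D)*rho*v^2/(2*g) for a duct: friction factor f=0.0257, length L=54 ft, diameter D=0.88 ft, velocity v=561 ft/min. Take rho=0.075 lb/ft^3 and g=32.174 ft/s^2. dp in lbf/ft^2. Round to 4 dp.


v_fps = 561/60 = 9.35 ft/s
dp = 0.0257*(54/0.88)*0.075*9.35^2/(2*32.174) = 0.1607 lbf/ft^2

0.1607 lbf/ft^2


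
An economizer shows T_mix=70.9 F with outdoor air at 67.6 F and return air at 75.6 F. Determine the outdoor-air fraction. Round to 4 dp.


frac = (70.9 - 75.6) / (67.6 - 75.6) = 0.5875

0.5875


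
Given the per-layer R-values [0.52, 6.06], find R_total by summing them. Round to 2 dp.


R_total = 0.52 + 6.06 = 6.58

6.58


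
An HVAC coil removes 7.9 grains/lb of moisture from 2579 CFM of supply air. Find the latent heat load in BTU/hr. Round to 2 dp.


Q = 0.68 * 2579 * 7.9 = 13854.39 BTU/hr

13854.39 BTU/hr


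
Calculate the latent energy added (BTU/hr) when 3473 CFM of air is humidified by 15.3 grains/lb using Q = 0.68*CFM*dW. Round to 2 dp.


Q = 0.68 * 3473 * 15.3 = 36133.09 BTU/hr

36133.09 BTU/hr


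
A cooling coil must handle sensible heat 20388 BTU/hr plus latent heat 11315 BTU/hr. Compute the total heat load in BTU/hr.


Qt = 20388 + 11315 = 31703 BTU/hr

31703 BTU/hr


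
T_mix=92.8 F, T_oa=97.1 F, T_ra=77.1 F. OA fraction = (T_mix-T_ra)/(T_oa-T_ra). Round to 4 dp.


frac = (92.8 - 77.1) / (97.1 - 77.1) = 0.7850

0.7850


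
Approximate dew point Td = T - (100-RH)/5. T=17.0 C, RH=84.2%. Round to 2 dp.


Td = 17.0 - (100-84.2)/5 = 13.84 C

13.84 C


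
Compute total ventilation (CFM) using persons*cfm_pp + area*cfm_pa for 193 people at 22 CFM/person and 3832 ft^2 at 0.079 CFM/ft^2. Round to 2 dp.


Total = 193*22 + 3832*0.079 = 4548.73 CFM

4548.73 CFM


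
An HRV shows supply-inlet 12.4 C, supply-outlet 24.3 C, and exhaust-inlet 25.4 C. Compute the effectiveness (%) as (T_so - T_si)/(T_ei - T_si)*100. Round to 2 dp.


eff = (24.3-12.4)/(25.4-12.4)*100 = 91.54 %

91.54 %


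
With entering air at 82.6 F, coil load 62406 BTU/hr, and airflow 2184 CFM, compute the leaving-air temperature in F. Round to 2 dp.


dT = 62406/(1.08*2184) = 26.4576
T_leave = 82.6 - 26.4576 = 56.14 F

56.14 F


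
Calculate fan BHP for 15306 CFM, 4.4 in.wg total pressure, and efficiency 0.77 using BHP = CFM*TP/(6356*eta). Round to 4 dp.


BHP = 15306 * 4.4 / (6356 * 0.77) = 13.7607 hp

13.7607 hp


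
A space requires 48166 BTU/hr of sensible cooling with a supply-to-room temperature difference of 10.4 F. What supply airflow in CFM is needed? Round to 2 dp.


CFM = 48166 / (1.08 * 10.4) = 4288.28

4288.28 CFM


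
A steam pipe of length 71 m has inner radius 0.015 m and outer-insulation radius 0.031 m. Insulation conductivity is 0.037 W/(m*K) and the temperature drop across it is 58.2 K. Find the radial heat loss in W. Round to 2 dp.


Q = 2*pi*0.037*71*58.2/ln(0.031/0.015) = 1323.32 W

1323.32 W


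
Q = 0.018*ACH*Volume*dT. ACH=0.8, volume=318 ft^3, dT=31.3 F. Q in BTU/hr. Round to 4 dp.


Q = 0.018 * 0.8 * 318 * 31.3 = 143.3290 BTU/hr

143.3290 BTU/hr


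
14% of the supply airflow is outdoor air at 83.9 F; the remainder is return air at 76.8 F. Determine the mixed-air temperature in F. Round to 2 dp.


T_mix = 0.14*83.9 + 0.86*76.8 = 77.79 F

77.79 F


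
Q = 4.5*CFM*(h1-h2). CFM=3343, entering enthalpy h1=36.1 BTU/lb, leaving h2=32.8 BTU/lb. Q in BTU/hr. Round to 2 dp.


Q = 4.5 * 3343 * (36.1 - 32.8) = 49643.55 BTU/hr

49643.55 BTU/hr


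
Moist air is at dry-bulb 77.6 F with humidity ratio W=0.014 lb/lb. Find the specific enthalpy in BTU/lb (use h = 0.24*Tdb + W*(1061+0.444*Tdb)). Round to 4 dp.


h = 0.24*77.6 + 0.014*(1061+0.444*77.6) = 33.9604 BTU/lb

33.9604 BTU/lb


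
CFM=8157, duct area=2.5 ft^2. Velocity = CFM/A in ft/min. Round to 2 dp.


V = 8157 / 2.5 = 3262.80 ft/min

3262.80 ft/min


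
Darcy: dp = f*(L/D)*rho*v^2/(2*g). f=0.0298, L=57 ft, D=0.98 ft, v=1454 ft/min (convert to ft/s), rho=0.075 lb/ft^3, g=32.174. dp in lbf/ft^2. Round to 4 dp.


v_fps = 1454/60 = 24.2333 ft/s
dp = 0.0298*(57/0.98)*0.075*24.2333^2/(2*32.174) = 1.1864 lbf/ft^2

1.1864 lbf/ft^2


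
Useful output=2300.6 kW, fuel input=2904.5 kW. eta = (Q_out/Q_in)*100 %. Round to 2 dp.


eta = (2300.6/2904.5)*100 = 79.21 %

79.21 %


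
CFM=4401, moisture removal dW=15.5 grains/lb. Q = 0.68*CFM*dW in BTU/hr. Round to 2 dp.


Q = 0.68 * 4401 * 15.5 = 46386.54 BTU/hr

46386.54 BTU/hr


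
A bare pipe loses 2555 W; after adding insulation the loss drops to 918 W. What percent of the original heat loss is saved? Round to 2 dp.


Savings = ((2555-918)/2555)*100 = 64.07 %

64.07 %


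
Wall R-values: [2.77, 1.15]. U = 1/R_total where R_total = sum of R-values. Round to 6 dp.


R_total = 2.77 + 1.15 = 3.92
U = 1/3.92 = 0.255102

0.255102


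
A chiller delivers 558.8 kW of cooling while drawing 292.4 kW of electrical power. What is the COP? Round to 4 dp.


COP = 558.8 / 292.4 = 1.9111

1.9111


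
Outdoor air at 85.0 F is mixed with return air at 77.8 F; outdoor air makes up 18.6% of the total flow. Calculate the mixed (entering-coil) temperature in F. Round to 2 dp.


T_mix = 77.8 + (18.6/100)*(85.0-77.8) = 79.14 F

79.14 F


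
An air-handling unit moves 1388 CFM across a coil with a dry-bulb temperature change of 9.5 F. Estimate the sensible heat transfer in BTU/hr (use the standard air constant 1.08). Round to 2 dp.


Q = 1.08 * 1388 * 9.5 = 14240.88 BTU/hr

14240.88 BTU/hr


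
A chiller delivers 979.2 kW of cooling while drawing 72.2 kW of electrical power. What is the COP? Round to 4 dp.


COP = 979.2 / 72.2 = 13.5623

13.5623


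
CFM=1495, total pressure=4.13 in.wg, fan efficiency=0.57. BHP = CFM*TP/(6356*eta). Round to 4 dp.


BHP = 1495 * 4.13 / (6356 * 0.57) = 1.7042 hp

1.7042 hp


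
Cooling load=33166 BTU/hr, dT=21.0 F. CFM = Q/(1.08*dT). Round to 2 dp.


CFM = 33166 / (1.08 * 21.0) = 1462.35

1462.35 CFM


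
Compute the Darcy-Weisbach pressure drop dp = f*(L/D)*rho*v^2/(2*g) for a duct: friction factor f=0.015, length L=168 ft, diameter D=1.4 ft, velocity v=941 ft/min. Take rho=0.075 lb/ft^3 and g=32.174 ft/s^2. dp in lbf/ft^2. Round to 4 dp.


v_fps = 941/60 = 15.6833 ft/s
dp = 0.015*(168/1.4)*0.075*15.6833^2/(2*32.174) = 0.5160 lbf/ft^2

0.5160 lbf/ft^2


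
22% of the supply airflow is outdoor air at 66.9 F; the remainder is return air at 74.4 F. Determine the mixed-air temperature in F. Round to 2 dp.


T_mix = 0.22*66.9 + 0.78*74.4 = 72.75 F

72.75 F


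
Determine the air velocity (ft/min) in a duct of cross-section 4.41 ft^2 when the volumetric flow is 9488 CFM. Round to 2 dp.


V = 9488 / 4.41 = 2151.47 ft/min

2151.47 ft/min


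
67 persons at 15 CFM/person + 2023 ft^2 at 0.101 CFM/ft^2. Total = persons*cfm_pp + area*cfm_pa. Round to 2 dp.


Total = 67*15 + 2023*0.101 = 1209.32 CFM

1209.32 CFM


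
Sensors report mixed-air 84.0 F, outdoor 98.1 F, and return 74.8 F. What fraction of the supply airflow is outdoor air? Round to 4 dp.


frac = (84.0 - 74.8) / (98.1 - 74.8) = 0.3948

0.3948


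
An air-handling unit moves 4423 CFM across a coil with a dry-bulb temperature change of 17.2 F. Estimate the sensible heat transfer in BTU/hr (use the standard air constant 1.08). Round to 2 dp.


Q = 1.08 * 4423 * 17.2 = 82161.65 BTU/hr

82161.65 BTU/hr


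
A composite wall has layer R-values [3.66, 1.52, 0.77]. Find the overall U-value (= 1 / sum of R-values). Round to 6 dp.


R_total = 3.66 + 1.52 + 0.77 = 5.95
U = 1/5.95 = 0.168067

0.168067


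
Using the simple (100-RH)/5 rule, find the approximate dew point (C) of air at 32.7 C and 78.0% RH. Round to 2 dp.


Td = 32.7 - (100-78.0)/5 = 28.30 C

28.30 C


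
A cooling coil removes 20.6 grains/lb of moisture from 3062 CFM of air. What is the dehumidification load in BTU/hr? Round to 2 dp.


Q = 0.68 * 3062 * 20.6 = 42892.50 BTU/hr

42892.50 BTU/hr


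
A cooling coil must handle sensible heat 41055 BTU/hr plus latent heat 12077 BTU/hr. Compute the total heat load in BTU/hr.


Qt = 41055 + 12077 = 53132 BTU/hr

53132 BTU/hr


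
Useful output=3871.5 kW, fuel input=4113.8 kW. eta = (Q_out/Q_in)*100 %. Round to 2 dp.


eta = (3871.5/4113.8)*100 = 94.11 %

94.11 %


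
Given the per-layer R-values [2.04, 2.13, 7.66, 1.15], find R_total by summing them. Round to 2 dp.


R_total = 2.04 + 2.13 + 7.66 + 1.15 = 12.98

12.98


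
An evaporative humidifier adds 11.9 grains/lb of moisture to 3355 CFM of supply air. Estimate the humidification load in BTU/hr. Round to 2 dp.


Q = 0.68 * 3355 * 11.9 = 27148.66 BTU/hr

27148.66 BTU/hr


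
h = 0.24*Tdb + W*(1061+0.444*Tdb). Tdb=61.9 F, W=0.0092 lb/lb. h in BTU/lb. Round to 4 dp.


h = 0.24*61.9 + 0.0092*(1061+0.444*61.9) = 24.8700 BTU/lb

24.8700 BTU/lb


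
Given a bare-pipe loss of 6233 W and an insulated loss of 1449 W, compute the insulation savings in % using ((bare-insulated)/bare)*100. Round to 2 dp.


Savings = ((6233-1449)/6233)*100 = 76.75 %

76.75 %


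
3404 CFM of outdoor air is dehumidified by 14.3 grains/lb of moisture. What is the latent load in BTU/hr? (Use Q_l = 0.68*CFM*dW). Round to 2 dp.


Q = 0.68 * 3404 * 14.3 = 33100.50 BTU/hr

33100.50 BTU/hr


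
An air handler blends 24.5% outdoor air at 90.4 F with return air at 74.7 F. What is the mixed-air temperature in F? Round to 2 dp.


T_mix = 74.7 + (24.5/100)*(90.4-74.7) = 78.55 F

78.55 F


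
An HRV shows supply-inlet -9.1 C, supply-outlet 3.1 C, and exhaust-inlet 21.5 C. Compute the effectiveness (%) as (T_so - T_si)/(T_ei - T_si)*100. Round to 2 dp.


eff = (3.1-(-9.1))/(21.5-(-9.1))*100 = 39.87 %

39.87 %


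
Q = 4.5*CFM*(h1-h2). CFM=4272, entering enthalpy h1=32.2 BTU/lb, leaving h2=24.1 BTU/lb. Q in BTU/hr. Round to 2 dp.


Q = 4.5 * 4272 * (32.2 - 24.1) = 155714.40 BTU/hr

155714.40 BTU/hr


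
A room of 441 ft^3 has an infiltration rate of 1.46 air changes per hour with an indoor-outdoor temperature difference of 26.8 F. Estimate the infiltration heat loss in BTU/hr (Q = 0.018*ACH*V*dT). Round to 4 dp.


Q = 0.018 * 1.46 * 441 * 26.8 = 310.5981 BTU/hr

310.5981 BTU/hr


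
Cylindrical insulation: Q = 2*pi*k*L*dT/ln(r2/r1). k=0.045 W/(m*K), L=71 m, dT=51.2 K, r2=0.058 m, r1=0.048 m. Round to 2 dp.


Q = 2*pi*0.045*71*51.2/ln(0.058/0.048) = 5431.29 W

5431.29 W


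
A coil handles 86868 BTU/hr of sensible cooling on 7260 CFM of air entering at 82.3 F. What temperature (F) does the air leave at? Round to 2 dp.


dT = 86868/(1.08*7260) = 11.0790
T_leave = 82.3 - 11.0790 = 71.22 F

71.22 F


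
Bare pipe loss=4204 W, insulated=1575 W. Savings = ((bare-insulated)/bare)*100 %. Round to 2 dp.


Savings = ((4204-1575)/4204)*100 = 62.54 %

62.54 %


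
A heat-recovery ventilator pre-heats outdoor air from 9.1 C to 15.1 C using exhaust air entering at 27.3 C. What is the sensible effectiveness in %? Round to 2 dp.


eff = (15.1-9.1)/(27.3-9.1)*100 = 32.97 %

32.97 %


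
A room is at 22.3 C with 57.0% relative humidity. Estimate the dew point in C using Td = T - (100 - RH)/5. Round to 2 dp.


Td = 22.3 - (100-57.0)/5 = 13.70 C

13.70 C


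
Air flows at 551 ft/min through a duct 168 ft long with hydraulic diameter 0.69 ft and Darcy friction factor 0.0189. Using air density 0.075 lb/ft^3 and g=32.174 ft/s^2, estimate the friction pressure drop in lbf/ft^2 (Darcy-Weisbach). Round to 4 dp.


v_fps = 551/60 = 9.1833 ft/s
dp = 0.0189*(168/0.69)*0.075*9.1833^2/(2*32.174) = 0.4523 lbf/ft^2

0.4523 lbf/ft^2


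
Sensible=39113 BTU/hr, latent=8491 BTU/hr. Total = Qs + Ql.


Qt = 39113 + 8491 = 47604 BTU/hr

47604 BTU/hr


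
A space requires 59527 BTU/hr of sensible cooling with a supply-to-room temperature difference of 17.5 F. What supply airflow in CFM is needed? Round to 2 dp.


CFM = 59527 / (1.08 * 17.5) = 3149.58

3149.58 CFM


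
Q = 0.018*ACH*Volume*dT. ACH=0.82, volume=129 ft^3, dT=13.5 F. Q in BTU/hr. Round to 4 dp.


Q = 0.018 * 0.82 * 129 * 13.5 = 25.7045 BTU/hr

25.7045 BTU/hr


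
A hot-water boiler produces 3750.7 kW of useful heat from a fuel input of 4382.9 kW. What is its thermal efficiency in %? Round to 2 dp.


eta = (3750.7/4382.9)*100 = 85.58 %

85.58 %


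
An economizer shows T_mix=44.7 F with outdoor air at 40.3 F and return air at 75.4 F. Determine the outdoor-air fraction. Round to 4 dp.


frac = (44.7 - 75.4) / (40.3 - 75.4) = 0.8746

0.8746


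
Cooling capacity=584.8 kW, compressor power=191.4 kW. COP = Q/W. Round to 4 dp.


COP = 584.8 / 191.4 = 3.0554

3.0554


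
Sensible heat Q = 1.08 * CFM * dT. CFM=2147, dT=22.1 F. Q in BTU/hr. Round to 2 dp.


Q = 1.08 * 2147 * 22.1 = 51244.60 BTU/hr

51244.60 BTU/hr


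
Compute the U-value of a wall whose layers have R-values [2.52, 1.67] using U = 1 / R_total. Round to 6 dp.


R_total = 2.52 + 1.67 = 4.19
U = 1/4.19 = 0.238663

0.238663


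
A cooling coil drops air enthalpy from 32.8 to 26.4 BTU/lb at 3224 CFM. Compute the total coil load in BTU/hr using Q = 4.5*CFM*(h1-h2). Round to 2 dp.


Q = 4.5 * 3224 * (32.8 - 26.4) = 92851.20 BTU/hr

92851.20 BTU/hr


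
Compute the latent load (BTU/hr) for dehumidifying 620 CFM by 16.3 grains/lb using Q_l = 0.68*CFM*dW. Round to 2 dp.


Q = 0.68 * 620 * 16.3 = 6872.08 BTU/hr

6872.08 BTU/hr


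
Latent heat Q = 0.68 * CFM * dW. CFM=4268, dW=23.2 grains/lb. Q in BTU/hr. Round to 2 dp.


Q = 0.68 * 4268 * 23.2 = 67331.97 BTU/hr

67331.97 BTU/hr


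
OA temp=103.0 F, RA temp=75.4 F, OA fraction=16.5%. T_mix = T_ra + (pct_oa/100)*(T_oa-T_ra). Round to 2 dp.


T_mix = 75.4 + (16.5/100)*(103.0-75.4) = 79.95 F

79.95 F


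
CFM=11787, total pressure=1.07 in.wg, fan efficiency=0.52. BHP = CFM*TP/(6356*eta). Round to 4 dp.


BHP = 11787 * 1.07 / (6356 * 0.52) = 3.8159 hp

3.8159 hp


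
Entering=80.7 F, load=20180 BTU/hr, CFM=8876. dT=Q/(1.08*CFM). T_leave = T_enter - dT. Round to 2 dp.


dT = 20180/(1.08*8876) = 2.1051
T_leave = 80.7 - 2.1051 = 78.59 F

78.59 F


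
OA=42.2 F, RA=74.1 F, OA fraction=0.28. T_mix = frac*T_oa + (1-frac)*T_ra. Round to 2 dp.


T_mix = 0.28*42.2 + 0.72*74.1 = 65.17 F

65.17 F


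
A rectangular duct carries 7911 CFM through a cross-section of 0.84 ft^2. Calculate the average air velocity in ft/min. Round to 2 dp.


V = 7911 / 0.84 = 9417.86 ft/min

9417.86 ft/min


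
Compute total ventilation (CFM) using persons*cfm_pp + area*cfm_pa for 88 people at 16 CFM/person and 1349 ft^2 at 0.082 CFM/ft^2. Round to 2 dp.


Total = 88*16 + 1349*0.082 = 1518.62 CFM

1518.62 CFM


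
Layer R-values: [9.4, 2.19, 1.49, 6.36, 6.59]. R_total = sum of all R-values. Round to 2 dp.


R_total = 9.4 + 2.19 + 1.49 + 6.36 + 6.59 = 26.03

26.03


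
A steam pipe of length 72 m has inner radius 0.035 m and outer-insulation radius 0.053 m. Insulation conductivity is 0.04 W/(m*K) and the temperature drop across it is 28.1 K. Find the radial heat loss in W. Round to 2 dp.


Q = 2*pi*0.04*72*28.1/ln(0.053/0.035) = 1225.43 W

1225.43 W


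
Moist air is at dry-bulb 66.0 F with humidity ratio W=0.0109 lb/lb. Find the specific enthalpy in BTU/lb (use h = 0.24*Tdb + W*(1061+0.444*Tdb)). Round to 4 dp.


h = 0.24*66.0 + 0.0109*(1061+0.444*66.0) = 27.7243 BTU/lb

27.7243 BTU/lb


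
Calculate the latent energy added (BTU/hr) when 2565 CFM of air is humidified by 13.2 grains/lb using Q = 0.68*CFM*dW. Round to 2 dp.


Q = 0.68 * 2565 * 13.2 = 23023.44 BTU/hr

23023.44 BTU/hr


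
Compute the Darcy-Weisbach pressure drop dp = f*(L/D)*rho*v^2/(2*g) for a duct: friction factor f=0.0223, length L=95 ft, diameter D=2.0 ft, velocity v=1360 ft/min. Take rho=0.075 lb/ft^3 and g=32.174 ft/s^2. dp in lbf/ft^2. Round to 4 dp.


v_fps = 1360/60 = 22.6667 ft/s
dp = 0.0223*(95/2.0)*0.075*22.6667^2/(2*32.174) = 0.6343 lbf/ft^2

0.6343 lbf/ft^2


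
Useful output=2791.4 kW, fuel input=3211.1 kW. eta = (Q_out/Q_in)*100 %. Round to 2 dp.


eta = (2791.4/3211.1)*100 = 86.93 %

86.93 %


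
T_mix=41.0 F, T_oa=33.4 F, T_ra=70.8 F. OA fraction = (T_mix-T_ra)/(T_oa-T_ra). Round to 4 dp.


frac = (41.0 - 70.8) / (33.4 - 70.8) = 0.7968

0.7968


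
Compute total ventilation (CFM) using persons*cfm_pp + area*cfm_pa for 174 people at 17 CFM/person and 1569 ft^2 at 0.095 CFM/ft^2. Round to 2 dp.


Total = 174*17 + 1569*0.095 = 3107.06 CFM

3107.06 CFM


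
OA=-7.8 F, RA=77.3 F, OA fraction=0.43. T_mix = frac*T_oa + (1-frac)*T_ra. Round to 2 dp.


T_mix = 0.43*(-7.8) + 0.57*77.3 = 40.71 F

40.71 F


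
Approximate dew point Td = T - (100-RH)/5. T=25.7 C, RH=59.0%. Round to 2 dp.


Td = 25.7 - (100-59.0)/5 = 17.50 C

17.50 C


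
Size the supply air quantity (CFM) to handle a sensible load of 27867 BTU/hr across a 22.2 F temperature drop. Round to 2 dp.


CFM = 27867 / (1.08 * 22.2) = 1162.29

1162.29 CFM


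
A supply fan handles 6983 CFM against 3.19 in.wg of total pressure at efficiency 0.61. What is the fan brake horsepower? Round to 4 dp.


BHP = 6983 * 3.19 / (6356 * 0.61) = 5.7454 hp

5.7454 hp


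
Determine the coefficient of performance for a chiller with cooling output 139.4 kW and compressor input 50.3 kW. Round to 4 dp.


COP = 139.4 / 50.3 = 2.7714

2.7714


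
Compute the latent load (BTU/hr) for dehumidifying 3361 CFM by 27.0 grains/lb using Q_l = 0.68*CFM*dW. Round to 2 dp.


Q = 0.68 * 3361 * 27.0 = 61707.96 BTU/hr

61707.96 BTU/hr


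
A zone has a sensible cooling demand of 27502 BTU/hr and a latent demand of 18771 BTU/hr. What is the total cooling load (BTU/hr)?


Qt = 27502 + 18771 = 46273 BTU/hr

46273 BTU/hr


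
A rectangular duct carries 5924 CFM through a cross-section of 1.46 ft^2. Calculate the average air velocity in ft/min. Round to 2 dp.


V = 5924 / 1.46 = 4057.53 ft/min

4057.53 ft/min


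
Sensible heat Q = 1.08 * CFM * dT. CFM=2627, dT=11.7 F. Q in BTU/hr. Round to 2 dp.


Q = 1.08 * 2627 * 11.7 = 33194.77 BTU/hr

33194.77 BTU/hr


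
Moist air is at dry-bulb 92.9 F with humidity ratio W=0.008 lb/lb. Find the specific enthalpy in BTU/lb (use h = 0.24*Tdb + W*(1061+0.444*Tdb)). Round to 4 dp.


h = 0.24*92.9 + 0.008*(1061+0.444*92.9) = 31.1140 BTU/lb

31.1140 BTU/lb


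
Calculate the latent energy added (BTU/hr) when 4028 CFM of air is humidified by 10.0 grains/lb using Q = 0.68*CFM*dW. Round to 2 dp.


Q = 0.68 * 4028 * 10.0 = 27390.40 BTU/hr

27390.40 BTU/hr


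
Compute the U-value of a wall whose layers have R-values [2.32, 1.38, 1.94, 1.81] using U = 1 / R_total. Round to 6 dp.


R_total = 2.32 + 1.38 + 1.94 + 1.81 = 7.45
U = 1/7.45 = 0.134228

0.134228


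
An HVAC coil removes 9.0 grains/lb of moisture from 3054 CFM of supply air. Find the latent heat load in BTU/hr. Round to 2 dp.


Q = 0.68 * 3054 * 9.0 = 18690.48 BTU/hr

18690.48 BTU/hr


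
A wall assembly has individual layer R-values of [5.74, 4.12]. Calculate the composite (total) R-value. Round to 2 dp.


R_total = 5.74 + 4.12 = 9.86

9.86


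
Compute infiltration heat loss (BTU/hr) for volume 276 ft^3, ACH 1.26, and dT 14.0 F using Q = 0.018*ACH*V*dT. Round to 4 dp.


Q = 0.018 * 1.26 * 276 * 14.0 = 87.6355 BTU/hr

87.6355 BTU/hr


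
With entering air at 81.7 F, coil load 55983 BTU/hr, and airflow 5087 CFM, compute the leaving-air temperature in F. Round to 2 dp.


dT = 55983/(1.08*5087) = 10.1899
T_leave = 81.7 - 10.1899 = 71.51 F

71.51 F


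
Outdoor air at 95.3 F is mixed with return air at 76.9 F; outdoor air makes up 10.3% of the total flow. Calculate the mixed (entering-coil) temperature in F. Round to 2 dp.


T_mix = 76.9 + (10.3/100)*(95.3-76.9) = 78.80 F

78.80 F


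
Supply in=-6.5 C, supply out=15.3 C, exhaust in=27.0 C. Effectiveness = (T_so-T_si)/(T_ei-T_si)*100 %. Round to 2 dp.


eff = (15.3-(-6.5))/(27.0-(-6.5))*100 = 65.07 %

65.07 %


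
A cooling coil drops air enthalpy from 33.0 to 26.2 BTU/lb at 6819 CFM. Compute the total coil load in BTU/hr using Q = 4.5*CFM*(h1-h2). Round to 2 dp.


Q = 4.5 * 6819 * (33.0 - 26.2) = 208661.40 BTU/hr

208661.40 BTU/hr


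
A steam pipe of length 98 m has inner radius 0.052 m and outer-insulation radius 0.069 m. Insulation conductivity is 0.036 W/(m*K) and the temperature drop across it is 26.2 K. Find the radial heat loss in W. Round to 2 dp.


Q = 2*pi*0.036*98*26.2/ln(0.069/0.052) = 2053.21 W

2053.21 W


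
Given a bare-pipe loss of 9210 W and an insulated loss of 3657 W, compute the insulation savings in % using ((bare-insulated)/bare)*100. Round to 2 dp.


Savings = ((9210-3657)/9210)*100 = 60.29 %

60.29 %


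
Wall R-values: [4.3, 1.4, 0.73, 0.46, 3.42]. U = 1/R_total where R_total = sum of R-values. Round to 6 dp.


R_total = 4.3 + 1.4 + 0.73 + 0.46 + 3.42 = 10.31
U = 1/10.31 = 0.096993

0.096993


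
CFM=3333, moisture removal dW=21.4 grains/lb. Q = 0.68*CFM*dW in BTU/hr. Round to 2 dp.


Q = 0.68 * 3333 * 21.4 = 48501.82 BTU/hr

48501.82 BTU/hr


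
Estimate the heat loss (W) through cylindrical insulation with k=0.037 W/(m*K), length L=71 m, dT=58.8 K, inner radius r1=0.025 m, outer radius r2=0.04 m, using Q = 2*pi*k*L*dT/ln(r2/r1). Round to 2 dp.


Q = 2*pi*0.037*71*58.8/ln(0.04/0.025) = 2064.98 W

2064.98 W


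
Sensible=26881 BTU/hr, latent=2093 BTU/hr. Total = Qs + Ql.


Qt = 26881 + 2093 = 28974 BTU/hr

28974 BTU/hr


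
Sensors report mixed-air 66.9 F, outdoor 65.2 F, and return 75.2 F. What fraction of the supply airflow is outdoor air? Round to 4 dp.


frac = (66.9 - 75.2) / (65.2 - 75.2) = 0.8300

0.8300


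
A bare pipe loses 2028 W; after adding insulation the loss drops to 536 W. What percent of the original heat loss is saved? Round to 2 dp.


Savings = ((2028-536)/2028)*100 = 73.57 %

73.57 %


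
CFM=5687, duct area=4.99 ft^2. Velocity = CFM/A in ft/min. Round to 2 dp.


V = 5687 / 4.99 = 1139.68 ft/min

1139.68 ft/min


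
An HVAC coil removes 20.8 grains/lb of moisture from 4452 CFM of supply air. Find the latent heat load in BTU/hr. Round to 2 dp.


Q = 0.68 * 4452 * 20.8 = 62969.09 BTU/hr

62969.09 BTU/hr


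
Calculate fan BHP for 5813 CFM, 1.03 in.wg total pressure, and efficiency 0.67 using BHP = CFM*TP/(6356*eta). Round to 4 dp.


BHP = 5813 * 1.03 / (6356 * 0.67) = 1.4060 hp

1.4060 hp


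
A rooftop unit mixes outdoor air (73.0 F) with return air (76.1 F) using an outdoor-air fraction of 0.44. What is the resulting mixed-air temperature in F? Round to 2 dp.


T_mix = 0.44*73.0 + 0.56*76.1 = 74.74 F

74.74 F


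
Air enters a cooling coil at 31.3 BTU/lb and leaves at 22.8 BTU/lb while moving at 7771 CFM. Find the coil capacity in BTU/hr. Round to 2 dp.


Q = 4.5 * 7771 * (31.3 - 22.8) = 297240.75 BTU/hr

297240.75 BTU/hr


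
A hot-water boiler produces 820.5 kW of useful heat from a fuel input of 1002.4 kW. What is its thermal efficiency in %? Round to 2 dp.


eta = (820.5/1002.4)*100 = 81.85 %

81.85 %


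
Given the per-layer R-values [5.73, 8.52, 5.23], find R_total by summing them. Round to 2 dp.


R_total = 5.73 + 8.52 + 5.23 = 19.48

19.48


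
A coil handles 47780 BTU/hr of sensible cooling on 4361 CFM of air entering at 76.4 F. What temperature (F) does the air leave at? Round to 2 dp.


dT = 47780/(1.08*4361) = 10.1446
T_leave = 76.4 - 10.1446 = 66.26 F

66.26 F


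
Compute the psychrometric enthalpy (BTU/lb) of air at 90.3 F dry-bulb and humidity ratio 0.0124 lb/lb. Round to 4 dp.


h = 0.24*90.3 + 0.0124*(1061+0.444*90.3) = 35.3256 BTU/lb

35.3256 BTU/lb


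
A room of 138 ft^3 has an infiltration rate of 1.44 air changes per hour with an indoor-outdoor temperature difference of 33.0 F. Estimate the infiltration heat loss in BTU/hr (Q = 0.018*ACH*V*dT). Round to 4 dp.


Q = 0.018 * 1.44 * 138 * 33.0 = 118.0397 BTU/hr

118.0397 BTU/hr


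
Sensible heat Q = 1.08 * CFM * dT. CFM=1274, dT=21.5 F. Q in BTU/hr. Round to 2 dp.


Q = 1.08 * 1274 * 21.5 = 29582.28 BTU/hr

29582.28 BTU/hr


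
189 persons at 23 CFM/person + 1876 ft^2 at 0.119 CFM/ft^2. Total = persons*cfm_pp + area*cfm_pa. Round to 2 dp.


Total = 189*23 + 1876*0.119 = 4570.24 CFM

4570.24 CFM


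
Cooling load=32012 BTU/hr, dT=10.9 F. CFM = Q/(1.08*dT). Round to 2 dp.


CFM = 32012 / (1.08 * 10.9) = 2719.33

2719.33 CFM


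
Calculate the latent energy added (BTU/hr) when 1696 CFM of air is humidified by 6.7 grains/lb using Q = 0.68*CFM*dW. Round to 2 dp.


Q = 0.68 * 1696 * 6.7 = 7726.98 BTU/hr

7726.98 BTU/hr


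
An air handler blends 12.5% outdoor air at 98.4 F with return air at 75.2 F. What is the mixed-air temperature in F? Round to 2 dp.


T_mix = 75.2 + (12.5/100)*(98.4-75.2) = 78.10 F

78.10 F


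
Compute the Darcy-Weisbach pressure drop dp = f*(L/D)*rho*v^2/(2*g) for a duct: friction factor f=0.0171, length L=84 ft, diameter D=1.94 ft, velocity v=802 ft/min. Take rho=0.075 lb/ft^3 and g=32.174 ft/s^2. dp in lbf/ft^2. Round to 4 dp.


v_fps = 802/60 = 13.3667 ft/s
dp = 0.0171*(84/1.94)*0.075*13.3667^2/(2*32.174) = 0.1542 lbf/ft^2

0.1542 lbf/ft^2


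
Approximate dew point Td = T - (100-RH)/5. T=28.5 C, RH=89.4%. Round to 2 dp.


Td = 28.5 - (100-89.4)/5 = 26.38 C

26.38 C


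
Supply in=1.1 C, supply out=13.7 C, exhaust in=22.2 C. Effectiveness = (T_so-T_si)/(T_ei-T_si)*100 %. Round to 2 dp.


eff = (13.7-1.1)/(22.2-1.1)*100 = 59.72 %

59.72 %


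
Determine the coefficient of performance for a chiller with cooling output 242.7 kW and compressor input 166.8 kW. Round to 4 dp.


COP = 242.7 / 166.8 = 1.4550

1.4550


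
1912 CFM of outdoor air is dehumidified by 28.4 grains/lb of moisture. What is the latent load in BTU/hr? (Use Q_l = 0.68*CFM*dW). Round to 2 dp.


Q = 0.68 * 1912 * 28.4 = 36924.54 BTU/hr

36924.54 BTU/hr


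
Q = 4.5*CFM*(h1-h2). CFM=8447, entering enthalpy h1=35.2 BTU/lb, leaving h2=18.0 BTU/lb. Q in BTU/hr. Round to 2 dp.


Q = 4.5 * 8447 * (35.2 - 18.0) = 653797.80 BTU/hr

653797.80 BTU/hr


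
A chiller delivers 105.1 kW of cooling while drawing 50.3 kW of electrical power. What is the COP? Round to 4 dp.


COP = 105.1 / 50.3 = 2.0895

2.0895


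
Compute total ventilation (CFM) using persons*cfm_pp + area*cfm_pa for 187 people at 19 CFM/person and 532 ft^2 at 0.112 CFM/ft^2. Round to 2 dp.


Total = 187*19 + 532*0.112 = 3612.58 CFM

3612.58 CFM


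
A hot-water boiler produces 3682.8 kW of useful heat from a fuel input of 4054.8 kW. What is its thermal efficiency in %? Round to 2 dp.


eta = (3682.8/4054.8)*100 = 90.83 %

90.83 %


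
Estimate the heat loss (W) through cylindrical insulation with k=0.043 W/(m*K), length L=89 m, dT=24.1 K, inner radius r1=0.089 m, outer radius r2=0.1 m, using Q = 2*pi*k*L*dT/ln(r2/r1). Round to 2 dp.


Q = 2*pi*0.043*89*24.1/ln(0.1/0.089) = 4972.83 W

4972.83 W


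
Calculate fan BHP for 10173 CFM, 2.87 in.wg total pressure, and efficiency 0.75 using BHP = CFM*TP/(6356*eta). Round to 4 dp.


BHP = 10173 * 2.87 / (6356 * 0.75) = 6.1247 hp

6.1247 hp


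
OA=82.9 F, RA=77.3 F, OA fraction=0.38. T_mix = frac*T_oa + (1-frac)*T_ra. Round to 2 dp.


T_mix = 0.38*82.9 + 0.62*77.3 = 79.43 F

79.43 F


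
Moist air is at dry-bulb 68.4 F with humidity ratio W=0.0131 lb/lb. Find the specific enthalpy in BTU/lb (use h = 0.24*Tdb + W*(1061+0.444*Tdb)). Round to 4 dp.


h = 0.24*68.4 + 0.0131*(1061+0.444*68.4) = 30.7129 BTU/lb

30.7129 BTU/lb


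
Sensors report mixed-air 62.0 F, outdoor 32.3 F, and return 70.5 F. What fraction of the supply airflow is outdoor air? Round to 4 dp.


frac = (62.0 - 70.5) / (32.3 - 70.5) = 0.2225

0.2225


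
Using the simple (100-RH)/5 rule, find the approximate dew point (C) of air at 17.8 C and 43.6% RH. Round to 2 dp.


Td = 17.8 - (100-43.6)/5 = 6.52 C

6.52 C


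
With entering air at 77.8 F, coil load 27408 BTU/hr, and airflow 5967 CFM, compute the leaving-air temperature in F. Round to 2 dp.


dT = 27408/(1.08*5967) = 4.2530
T_leave = 77.8 - 4.2530 = 73.55 F

73.55 F


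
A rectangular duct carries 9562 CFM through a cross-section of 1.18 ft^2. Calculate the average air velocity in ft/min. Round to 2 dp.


V = 9562 / 1.18 = 8103.39 ft/min

8103.39 ft/min


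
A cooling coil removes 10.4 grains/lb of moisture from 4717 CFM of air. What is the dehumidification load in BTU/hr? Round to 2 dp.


Q = 0.68 * 4717 * 10.4 = 33358.62 BTU/hr

33358.62 BTU/hr


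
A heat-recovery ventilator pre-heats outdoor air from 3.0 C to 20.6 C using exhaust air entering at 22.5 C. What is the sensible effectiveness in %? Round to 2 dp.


eff = (20.6-3.0)/(22.5-3.0)*100 = 90.26 %

90.26 %


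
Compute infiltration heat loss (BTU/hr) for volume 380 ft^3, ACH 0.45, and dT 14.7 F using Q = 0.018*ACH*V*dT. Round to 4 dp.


Q = 0.018 * 0.45 * 380 * 14.7 = 45.2466 BTU/hr

45.2466 BTU/hr


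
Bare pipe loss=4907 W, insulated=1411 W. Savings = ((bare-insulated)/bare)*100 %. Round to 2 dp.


Savings = ((4907-1411)/4907)*100 = 71.25 %

71.25 %


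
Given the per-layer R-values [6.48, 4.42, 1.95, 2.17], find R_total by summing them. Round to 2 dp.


R_total = 6.48 + 4.42 + 1.95 + 2.17 = 15.02

15.02


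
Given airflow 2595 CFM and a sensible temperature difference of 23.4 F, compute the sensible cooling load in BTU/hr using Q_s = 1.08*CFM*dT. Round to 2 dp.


Q = 1.08 * 2595 * 23.4 = 65580.84 BTU/hr

65580.84 BTU/hr


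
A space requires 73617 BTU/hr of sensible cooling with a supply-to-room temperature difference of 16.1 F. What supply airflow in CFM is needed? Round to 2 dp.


CFM = 73617 / (1.08 * 16.1) = 4233.78

4233.78 CFM


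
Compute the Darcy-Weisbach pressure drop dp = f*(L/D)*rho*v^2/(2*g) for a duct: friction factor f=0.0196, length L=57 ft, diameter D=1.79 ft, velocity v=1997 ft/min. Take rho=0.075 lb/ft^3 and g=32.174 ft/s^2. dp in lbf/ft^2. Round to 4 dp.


v_fps = 1997/60 = 33.2833 ft/s
dp = 0.0196*(57/1.79)*0.075*33.2833^2/(2*32.174) = 0.8059 lbf/ft^2

0.8059 lbf/ft^2


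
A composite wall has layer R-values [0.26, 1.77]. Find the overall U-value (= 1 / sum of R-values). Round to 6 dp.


R_total = 0.26 + 1.77 = 2.03
U = 1/2.03 = 0.492611

0.492611


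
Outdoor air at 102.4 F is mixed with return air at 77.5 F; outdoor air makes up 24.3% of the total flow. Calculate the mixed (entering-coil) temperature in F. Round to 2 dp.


T_mix = 77.5 + (24.3/100)*(102.4-77.5) = 83.55 F

83.55 F
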